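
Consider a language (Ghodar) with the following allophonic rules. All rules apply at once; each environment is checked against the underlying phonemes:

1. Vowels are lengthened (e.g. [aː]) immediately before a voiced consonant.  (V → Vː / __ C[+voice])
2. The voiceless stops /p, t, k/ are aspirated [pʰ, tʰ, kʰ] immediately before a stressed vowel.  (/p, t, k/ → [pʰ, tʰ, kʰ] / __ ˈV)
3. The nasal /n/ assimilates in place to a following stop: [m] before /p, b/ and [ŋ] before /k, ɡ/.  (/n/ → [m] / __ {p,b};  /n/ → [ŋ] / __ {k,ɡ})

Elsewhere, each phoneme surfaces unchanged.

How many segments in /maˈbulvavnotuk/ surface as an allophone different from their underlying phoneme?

Segments that undergo a rule: /a/ → [aː] (rule 1); /u/ → [uː] (rule 1); /a/ → [aː] (rule 1).
All other segments surface unchanged.

3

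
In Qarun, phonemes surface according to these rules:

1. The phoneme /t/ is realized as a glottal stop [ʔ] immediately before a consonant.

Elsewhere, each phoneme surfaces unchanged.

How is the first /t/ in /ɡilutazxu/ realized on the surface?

/t/ (between /u/ and /a/) fails the environment for rule 1, so it stays [t].

[t]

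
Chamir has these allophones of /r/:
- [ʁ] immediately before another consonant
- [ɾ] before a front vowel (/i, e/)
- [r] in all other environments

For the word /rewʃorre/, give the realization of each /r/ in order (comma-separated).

Occurrence 1 (position 1): before a front vowel (/i, e/) → [ɾ].
Occurrence 2 (position 6): immediately before another consonant → [ʁ].
Occurrence 3 (position 7): before a front vowel (/i, e/) → [ɾ].

[ɾ], [ʁ], [ɾ]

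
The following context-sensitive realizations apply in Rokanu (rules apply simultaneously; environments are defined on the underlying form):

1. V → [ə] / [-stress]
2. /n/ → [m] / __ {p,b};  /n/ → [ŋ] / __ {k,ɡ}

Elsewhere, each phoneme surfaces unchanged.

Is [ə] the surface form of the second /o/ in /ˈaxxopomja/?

Yes

Rule 1 applies to /o/ (between /p/ and /m/: in an unstressed syllable) → [ə].
The actual realization is [ə], which matches [ə].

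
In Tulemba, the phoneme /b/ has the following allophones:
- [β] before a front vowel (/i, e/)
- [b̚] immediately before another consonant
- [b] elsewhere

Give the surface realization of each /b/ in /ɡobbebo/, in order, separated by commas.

Occurrence 1 (position 3): immediately before another consonant → [b̚].
Occurrence 2 (position 4): before a front vowel (/i, e/) → [β].
Occurrence 3 (position 6): no conditioning environment matches → elsewhere allophone [b].

[b̚], [β], [b]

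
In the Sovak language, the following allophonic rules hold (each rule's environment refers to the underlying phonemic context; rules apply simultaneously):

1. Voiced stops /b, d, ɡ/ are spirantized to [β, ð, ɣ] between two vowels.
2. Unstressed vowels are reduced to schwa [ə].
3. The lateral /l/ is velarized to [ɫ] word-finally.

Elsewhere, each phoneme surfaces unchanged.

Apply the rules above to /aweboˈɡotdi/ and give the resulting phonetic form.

Rule 2 applies to /a/ (word-initial: in an unstressed syllable) → [ə].
Rule 2 applies to /e/ (between /w/ and /b/: in an unstressed syllable) → [ə].
/b/ — between /e/ and /o/, between two vowels — surfaces as [β] (rule 1).
Rule 2 applies to /o/ (between /b/ and /ɡ/: in an unstressed syllable) → [ə].
/ɡ/ (between /o/ and /o/): between two vowels, so rule 1 applies → [ɣ].
/o/ (between /ɡ/ and /t/) fails the environment for rule 2, so it stays [o].
/d/ (between /t/ and /i/) fails the environment for rule 1, so it stays [d].
/i/ — word-final, in an unstressed syllable — surfaces as [ə] (rule 2).

[əwəβəˈɣotdə]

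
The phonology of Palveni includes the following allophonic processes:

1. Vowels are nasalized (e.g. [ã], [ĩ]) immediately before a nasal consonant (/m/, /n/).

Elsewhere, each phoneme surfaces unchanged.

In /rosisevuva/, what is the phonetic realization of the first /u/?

[u]

/u/ — between /v/ and /v/; rule 1 does not apply here → [u].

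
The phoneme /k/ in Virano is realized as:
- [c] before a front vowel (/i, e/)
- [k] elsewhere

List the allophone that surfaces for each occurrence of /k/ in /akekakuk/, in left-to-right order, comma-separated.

[c], [k], [k], [k]

Occurrence 1 (position 2): before a front vowel → [c].
Occurrence 2 (position 4): no conditioning environment matches → elsewhere allophone [k].
Occurrence 3 (position 6): no conditioning environment matches → elsewhere allophone [k].
Occurrence 4 (position 8): no conditioning environment matches → elsewhere allophone [k].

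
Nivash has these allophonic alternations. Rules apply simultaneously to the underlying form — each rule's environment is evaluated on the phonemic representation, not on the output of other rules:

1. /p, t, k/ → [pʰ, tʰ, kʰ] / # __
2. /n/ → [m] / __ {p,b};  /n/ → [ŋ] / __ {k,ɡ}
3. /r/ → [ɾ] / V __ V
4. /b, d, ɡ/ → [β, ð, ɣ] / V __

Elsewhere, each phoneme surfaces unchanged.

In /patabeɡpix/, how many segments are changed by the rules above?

3

Segments that undergo a rule: /p/ → [pʰ] (rule 1); /b/ → [β] (rule 4); /ɡ/ → [ɣ] (rule 4).
All other segments surface unchanged.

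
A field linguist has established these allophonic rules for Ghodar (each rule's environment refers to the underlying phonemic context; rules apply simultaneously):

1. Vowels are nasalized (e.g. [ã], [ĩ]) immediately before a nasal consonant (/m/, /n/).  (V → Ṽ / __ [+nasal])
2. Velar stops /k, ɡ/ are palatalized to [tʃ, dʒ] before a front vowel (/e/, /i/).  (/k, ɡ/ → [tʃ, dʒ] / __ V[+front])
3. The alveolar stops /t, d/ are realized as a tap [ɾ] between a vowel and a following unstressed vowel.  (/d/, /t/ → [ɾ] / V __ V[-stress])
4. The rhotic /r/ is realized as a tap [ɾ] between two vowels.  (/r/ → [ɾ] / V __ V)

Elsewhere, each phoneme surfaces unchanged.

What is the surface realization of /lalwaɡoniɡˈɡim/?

/l/ (word-initial): no rule targets it → [l].
/a/ (between /l/ and /l/): rule 1 targets it, but not before a nasal consonant → unchanged [a].
/l/ stays [l].
/w/ stays [w].
/a/ — between /w/ and /ɡ/; rule 1 does not apply here → [a].
/ɡ/ (between /a/ and /o/) fails the environment for rule 2, so it stays [ɡ].
/o/ (between /ɡ/ and /n/) occurs before a nasal consonant → [õ] by rule 1.
/n/ — not in any rule's target class → [n].
/i/ (between /n/ and /ɡ/) fails the environment for rule 1, so it stays [i].
/ɡ/ (between /i/ and /ɡ/) is in the target of rule 2 but the environment (before a front vowel) is not met → [ɡ].
/ɡ/ (between /ɡ/ and /i/): before a front vowel, so rule 2 applies → [dʒ].
/i/ — between /ɡ/ and /m/, before a nasal consonant — surfaces as [ĩ] (rule 1).
/m/ stays [m].

[lalwaɡõniɡˈdʒĩm]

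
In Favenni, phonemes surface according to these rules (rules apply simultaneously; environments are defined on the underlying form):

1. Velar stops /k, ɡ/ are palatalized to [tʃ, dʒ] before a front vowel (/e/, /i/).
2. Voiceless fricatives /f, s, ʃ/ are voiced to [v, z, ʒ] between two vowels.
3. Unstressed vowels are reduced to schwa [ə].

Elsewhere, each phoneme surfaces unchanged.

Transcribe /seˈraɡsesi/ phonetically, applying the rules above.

[səˈraɡsəzə]

/s/ (word-initial): rule 2 targets it, but not between two vowels → unchanged [s].
/e/ meets the environment for rule 3 (in an unstressed syllable) → [ə].
/r/ stays [r].
/a/ (between /r/ and /ɡ/) is in the target of rule 3 but the environment (in an unstressed syllable) is not met → [a].
/ɡ/ (between /a/ and /s/): rule 1 targets it, but not before a front vowel → unchanged [ɡ].
/s/ (between /ɡ/ and /e/): rule 2 targets it, but not between two vowels → unchanged [s].
/e/ — between /s/ and /s/, in an unstressed syllable — surfaces as [ə] (rule 3).
Rule 2 applies to /s/ (between /e/ and /i/: between two vowels) → [z].
/i/ meets the environment for rule 3 (in an unstressed syllable) → [ə].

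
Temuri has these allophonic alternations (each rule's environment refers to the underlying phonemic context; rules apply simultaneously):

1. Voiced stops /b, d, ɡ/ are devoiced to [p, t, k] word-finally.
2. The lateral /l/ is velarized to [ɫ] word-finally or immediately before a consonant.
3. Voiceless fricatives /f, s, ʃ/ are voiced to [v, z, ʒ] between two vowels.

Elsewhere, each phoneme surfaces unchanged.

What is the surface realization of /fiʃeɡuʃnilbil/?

[fiʒeɡuʃniɫbiɫ]

/f/ (word-initial) is in the target of rule 3 but the environment (between two vowels) is not met → [f].
/ʃ/ (between /i/ and /e/) occurs between two vowels → [ʒ] by rule 3.
/ɡ/ — between /e/ and /u/; rule 1 does not apply here → [ɡ].
/ʃ/ (between /u/ and /n/) fails the environment for rule 3, so it stays [ʃ].
/l/ meets the environment for rule 2 (word-finally or immediately before a consonant) → [ɫ].
/b/ (between /l/ and /i/) is in the target of rule 1 but the environment (word-finally) is not met → [b].
Rule 2 applies to /l/ (word-final: word-finally or immediately before a consonant) → [ɫ].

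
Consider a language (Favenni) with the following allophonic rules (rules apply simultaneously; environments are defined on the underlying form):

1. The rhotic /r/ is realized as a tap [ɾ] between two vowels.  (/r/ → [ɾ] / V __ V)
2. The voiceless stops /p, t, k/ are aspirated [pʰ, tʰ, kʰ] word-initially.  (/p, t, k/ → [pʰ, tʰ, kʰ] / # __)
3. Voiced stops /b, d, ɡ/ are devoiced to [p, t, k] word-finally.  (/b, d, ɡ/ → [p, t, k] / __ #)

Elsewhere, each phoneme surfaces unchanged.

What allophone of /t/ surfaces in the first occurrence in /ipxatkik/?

[t]

/t/ — between /a/ and /k/; rule 2 does not apply here → [t].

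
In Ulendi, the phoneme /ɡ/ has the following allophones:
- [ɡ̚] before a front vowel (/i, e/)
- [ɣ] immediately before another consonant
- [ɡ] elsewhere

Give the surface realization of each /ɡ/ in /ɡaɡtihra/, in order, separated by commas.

Occurrence 1 (position 1): no conditioning environment matches → elsewhere allophone [ɡ].
Occurrence 2 (position 3): immediately before another consonant → [ɣ].

[ɡ], [ɣ]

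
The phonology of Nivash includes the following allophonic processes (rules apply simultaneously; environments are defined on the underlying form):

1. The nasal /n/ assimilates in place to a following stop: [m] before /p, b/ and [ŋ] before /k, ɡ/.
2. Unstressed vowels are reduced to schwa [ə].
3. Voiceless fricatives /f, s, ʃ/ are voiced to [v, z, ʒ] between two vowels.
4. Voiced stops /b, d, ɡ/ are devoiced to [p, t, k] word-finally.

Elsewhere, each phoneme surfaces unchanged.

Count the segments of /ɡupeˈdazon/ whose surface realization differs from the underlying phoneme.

Segments that undergo a rule: /u/ → [ə] (rule 2); /e/ → [ə] (rule 2); /o/ → [ə] (rule 2).
All other segments surface unchanged.

3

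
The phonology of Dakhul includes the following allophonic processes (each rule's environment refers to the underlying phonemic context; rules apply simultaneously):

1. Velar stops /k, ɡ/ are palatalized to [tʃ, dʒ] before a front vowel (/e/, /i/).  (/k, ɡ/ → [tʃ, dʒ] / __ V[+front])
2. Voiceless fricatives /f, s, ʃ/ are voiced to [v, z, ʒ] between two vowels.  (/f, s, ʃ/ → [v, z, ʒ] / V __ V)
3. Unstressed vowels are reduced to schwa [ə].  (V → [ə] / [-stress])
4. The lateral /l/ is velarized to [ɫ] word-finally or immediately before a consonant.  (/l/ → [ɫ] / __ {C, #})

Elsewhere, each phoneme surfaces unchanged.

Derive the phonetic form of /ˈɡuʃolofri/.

[ˈɡuʒələfrə]

/ɡ/ (word-initial) is in the target of rule 1 but the environment (before a front vowel) is not met → [ɡ].
/u/ — between /ɡ/ and /ʃ/; rule 3 does not apply here → [u].
/ʃ/ (between /u/ and /o/) occurs between two vowels → [ʒ] by rule 2.
/o/ meets the environment for rule 3 (in an unstressed syllable) → [ə].
/l/ — between /o/ and /o/; rule 4 does not apply here → [l].
/o/ — between /l/ and /f/, in an unstressed syllable — surfaces as [ə] (rule 3).
/f/ (between /o/ and /r/) is in the target of rule 2 but the environment (between two vowels) is not met → [f].
/i/ (word-final) occurs in an unstressed syllable → [ə] by rule 3.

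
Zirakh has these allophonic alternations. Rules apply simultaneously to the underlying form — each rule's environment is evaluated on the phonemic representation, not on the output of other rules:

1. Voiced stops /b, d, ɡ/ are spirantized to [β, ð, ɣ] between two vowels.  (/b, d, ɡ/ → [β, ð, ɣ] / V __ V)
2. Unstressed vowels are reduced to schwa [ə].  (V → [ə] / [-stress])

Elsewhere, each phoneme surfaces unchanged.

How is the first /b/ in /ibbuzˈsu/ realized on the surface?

[b]

/b/ (between /i/ and /b/) fails the environment for rule 1, so it stays [b].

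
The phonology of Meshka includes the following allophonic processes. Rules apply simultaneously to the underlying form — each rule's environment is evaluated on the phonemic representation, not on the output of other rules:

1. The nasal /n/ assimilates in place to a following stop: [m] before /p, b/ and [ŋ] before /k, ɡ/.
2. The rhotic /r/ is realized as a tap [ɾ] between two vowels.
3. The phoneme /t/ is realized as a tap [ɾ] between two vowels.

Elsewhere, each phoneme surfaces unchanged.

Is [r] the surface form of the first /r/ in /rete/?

/r/ (word-initial): rule 2 targets it, but not between two vowels → unchanged [r].
The actual realization is [r], which matches [r].

Yes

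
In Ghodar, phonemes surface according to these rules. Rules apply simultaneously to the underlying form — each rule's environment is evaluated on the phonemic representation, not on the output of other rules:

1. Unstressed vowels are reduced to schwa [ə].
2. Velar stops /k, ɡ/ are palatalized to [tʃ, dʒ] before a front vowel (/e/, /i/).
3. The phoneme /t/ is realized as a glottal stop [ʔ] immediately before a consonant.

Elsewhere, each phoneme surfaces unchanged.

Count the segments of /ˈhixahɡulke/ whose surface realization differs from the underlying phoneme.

Segments that undergo a rule: /a/ → [ə] (rule 1); /u/ → [ə] (rule 1); /k/ → [tʃ] (rule 2); /e/ → [ə] (rule 1).
All other segments surface unchanged.

4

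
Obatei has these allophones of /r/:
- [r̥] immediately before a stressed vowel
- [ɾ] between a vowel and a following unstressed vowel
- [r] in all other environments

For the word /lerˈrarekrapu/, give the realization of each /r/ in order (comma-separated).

Occurrence 1 (position 3): no conditioning environment matches → elsewhere allophone [r].
Occurrence 2 (position 4): immediately before a stressed vowel → [r̥].
Occurrence 3 (position 6): between a vowel and a following unstressed vowel → [ɾ].
Occurrence 4 (position 9): no conditioning environment matches → elsewhere allophone [r].

[r], [r̥], [ɾ], [r]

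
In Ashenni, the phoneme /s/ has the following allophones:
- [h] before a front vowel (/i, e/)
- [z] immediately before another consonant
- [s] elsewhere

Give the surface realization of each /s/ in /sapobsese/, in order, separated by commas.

Occurrence 1 (position 1): no conditioning environment matches → elsewhere allophone [s].
Occurrence 2 (position 6): before a front vowel (/i, e/) → [h].
Occurrence 3 (position 8): before a front vowel (/i, e/) → [h].

[s], [h], [h]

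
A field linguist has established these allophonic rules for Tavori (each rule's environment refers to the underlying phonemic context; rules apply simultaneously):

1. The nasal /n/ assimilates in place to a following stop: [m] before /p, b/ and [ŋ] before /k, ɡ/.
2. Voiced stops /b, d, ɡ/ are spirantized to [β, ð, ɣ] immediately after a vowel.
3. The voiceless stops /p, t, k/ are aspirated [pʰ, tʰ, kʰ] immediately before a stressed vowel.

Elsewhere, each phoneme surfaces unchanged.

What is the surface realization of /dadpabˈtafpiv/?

[daðpaβˈtʰafpiv]

/d/ (word-initial): rule 2 targets it, but not immediately after a vowel → unchanged [d].
/d/ (between /a/ and /p/) occurs immediately after a vowel → [ð] by rule 2.
/p/ (between /d/ and /a/): rule 3 targets it, but not immediately before a stressed vowel → unchanged [p].
/b/ (between /a/ and /t/): immediately after a vowel, so rule 2 applies → [β].
/t/ meets the environment for rule 3 (immediately before a stressed vowel) → [tʰ].
/p/ (between /f/ and /i/): rule 3 targets it, but not immediately before a stressed vowel → unchanged [p].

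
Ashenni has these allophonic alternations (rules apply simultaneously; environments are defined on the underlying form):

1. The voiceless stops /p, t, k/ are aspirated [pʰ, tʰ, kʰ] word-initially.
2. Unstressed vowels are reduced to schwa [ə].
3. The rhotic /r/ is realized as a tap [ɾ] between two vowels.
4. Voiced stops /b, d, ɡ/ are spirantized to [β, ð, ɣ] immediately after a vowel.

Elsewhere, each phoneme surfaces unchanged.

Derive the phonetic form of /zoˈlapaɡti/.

/z/ (word-initial) is unaffected → [z].
/o/ (between /z/ and /l/): in an unstressed syllable, so rule 2 applies → [ə].
/l/ (between /o/ and /a/): no rule targets it → [l].
/a/ (between /l/ and /p/) is in the target of rule 2 but the environment (in an unstressed syllable) is not met → [a].
/p/ (between /a/ and /a/): rule 1 targets it, but not word-initially → unchanged [p].
/a/ meets the environment for rule 2 (in an unstressed syllable) → [ə].
/ɡ/ meets the environment for rule 4 (immediately after a vowel) → [ɣ].
/t/ (between /ɡ/ and /i/) fails the environment for rule 1, so it stays [t].
/i/ (word-final) occurs in an unstressed syllable → [ə] by rule 2.

[zəˈlapəɣtə]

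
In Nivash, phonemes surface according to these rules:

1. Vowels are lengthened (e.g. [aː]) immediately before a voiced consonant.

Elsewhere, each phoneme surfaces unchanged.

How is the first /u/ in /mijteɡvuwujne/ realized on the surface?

/u/ — between /v/ and /w/, before a voiced consonant — surfaces as [uː] (rule 1).

[uː]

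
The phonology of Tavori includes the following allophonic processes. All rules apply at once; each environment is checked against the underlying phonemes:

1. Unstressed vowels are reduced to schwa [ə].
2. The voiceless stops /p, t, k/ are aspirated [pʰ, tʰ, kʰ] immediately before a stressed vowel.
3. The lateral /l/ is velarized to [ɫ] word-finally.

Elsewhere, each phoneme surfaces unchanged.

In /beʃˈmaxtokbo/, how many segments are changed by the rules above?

Segments that undergo a rule: /e/ → [ə] (rule 1); /o/ → [ə] (rule 1); /o/ → [ə] (rule 1).
All other segments surface unchanged.

3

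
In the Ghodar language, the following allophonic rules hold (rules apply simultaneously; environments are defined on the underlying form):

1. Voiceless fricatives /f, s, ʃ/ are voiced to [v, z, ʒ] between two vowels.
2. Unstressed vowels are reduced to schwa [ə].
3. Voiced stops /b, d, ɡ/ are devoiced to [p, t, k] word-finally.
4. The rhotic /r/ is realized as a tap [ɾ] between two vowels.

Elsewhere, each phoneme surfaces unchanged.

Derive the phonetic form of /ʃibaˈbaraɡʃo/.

[ʃəbəˈbaɾəɡʃə]

/ʃ/ (word-initial) fails the environment for rule 1, so it stays [ʃ].
/i/ (between /ʃ/ and /b/) occurs in an unstressed syllable → [ə] by rule 2.
/b/ (between /i/ and /a/) is in the target of rule 3 but the environment (word-finally) is not met → [b].
/a/ (between /b/ and /b/): in an unstressed syllable, so rule 2 applies → [ə].
/b/ (between /a/ and /a/) fails the environment for rule 3, so it stays [b].
/a/ — between /b/ and /r/; rule 2 does not apply here → [a].
Rule 4 applies to /r/ (between /a/ and /a/: between two vowels) → [ɾ].
/a/ (between /r/ and /ɡ/): in an unstressed syllable, so rule 2 applies → [ə].
/ɡ/ (between /a/ and /ʃ/) is in the target of rule 3 but the environment (word-finally) is not met → [ɡ].
/ʃ/ (between /ɡ/ and /o/) fails the environment for rule 1, so it stays [ʃ].
/o/ — word-final, in an unstressed syllable — surfaces as [ə] (rule 2).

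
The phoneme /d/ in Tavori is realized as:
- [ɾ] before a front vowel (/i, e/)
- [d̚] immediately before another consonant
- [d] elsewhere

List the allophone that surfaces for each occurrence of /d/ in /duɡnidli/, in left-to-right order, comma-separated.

[d], [d̚]

Occurrence 1 (position 1): no conditioning environment matches → elsewhere allophone [d].
Occurrence 2 (position 6): immediately before another consonant → [d̚].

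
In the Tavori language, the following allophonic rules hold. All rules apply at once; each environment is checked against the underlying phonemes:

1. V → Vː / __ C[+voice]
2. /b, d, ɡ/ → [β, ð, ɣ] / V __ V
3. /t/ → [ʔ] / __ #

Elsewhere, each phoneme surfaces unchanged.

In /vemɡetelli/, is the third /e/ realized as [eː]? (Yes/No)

/e/ (between /t/ and /l/): before a voiced consonant, so rule 1 applies → [eː].
The actual realization is [eː], which matches [eː].

Yes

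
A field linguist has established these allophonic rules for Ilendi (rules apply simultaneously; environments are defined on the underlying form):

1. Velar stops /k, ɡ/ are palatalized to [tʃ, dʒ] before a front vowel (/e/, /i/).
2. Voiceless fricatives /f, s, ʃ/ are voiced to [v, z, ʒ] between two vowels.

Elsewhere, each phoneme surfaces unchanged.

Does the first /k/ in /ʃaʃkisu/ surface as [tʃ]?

/k/ (between /ʃ/ and /i/): before a front vowel, so rule 1 applies → [tʃ].
The actual realization is [tʃ], which matches [tʃ].

Yes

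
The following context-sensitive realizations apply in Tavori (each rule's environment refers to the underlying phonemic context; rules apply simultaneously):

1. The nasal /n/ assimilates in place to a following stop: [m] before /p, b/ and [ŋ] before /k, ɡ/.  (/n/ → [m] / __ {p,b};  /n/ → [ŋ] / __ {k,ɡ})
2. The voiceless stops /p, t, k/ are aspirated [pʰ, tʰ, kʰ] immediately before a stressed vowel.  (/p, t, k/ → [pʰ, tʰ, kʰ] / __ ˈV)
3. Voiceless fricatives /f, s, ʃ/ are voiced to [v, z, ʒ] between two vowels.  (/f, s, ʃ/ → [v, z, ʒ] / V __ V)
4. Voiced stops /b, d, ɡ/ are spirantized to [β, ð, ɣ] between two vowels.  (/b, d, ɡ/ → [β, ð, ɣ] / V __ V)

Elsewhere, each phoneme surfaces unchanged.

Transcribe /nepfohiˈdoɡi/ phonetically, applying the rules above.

/n/ (word-initial): rule 1 targets it, but not before a labial or velar stop → unchanged [n].
/e/ stays [e].
/p/ (between /e/ and /f/) fails the environment for rule 2, so it stays [p].
/f/ (between /p/ and /o/) fails the environment for rule 3, so it stays [f].
/o/ (between /f/ and /h/) is unaffected → [o].
/h/ stays [h].
/i/ (between /h/ and /d/): no rule targets it → [i].
/d/ meets the environment for rule 4 (between two vowels) → [ð].
/o/ stays [o].
/ɡ/ meets the environment for rule 4 (between two vowels) → [ɣ].
/i/ (word-final): no rule targets it → [i].

[nepfohiˈðoɣi]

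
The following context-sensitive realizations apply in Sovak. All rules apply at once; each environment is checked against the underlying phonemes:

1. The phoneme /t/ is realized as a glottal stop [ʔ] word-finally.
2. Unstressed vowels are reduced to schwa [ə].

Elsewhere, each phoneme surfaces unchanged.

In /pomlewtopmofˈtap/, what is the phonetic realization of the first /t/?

/t/ (between /w/ and /o/): rule 1 targets it, but not word-finally → unchanged [t].

[t]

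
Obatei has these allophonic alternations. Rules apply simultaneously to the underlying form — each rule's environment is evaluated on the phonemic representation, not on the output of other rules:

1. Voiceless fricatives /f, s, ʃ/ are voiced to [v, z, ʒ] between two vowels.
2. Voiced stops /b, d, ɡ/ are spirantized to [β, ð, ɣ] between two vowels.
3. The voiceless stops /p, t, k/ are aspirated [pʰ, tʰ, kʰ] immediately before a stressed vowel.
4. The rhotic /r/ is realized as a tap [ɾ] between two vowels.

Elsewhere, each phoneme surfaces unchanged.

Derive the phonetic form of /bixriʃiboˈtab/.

[bixriʒiβoˈtʰab]

/b/ (word-initial) fails the environment for rule 2, so it stays [b].
/i/ stays [i].
/x/ stays [x].
/r/ — between /x/ and /i/; rule 4 does not apply here → [r].
/i/ — not in any rule's target class → [i].
/ʃ/ — between /i/ and /i/, between two vowels — surfaces as [ʒ] (rule 1).
/i/ stays [i].
/b/ (between /i/ and /o/) occurs between two vowels → [β] by rule 2.
/o/ — not in any rule's target class → [o].
Rule 3 applies to /t/ (between /o/ and /a/: immediately before a stressed vowel) → [tʰ].
/a/ — not in any rule's target class → [a].
/b/ (word-final) fails the environment for rule 2, so it stays [b].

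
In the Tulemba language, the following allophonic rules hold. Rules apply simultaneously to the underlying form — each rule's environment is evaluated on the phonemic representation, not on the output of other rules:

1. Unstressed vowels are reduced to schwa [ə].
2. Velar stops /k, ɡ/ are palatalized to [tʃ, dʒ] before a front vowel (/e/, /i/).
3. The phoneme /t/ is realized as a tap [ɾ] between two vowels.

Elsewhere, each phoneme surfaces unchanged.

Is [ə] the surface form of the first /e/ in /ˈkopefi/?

/e/ — between /p/ and /f/, in an unstressed syllable — surfaces as [ə] (rule 1).
The actual realization is [ə], which matches [ə].

Yes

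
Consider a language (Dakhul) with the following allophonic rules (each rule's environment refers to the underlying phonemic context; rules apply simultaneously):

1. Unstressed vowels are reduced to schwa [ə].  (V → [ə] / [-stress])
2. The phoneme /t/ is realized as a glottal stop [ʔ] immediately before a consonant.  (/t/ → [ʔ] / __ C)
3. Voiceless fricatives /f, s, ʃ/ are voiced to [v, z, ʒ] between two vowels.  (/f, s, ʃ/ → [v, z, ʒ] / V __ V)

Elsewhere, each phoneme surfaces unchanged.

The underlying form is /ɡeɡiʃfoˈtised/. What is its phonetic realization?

[ɡəɡəʃfəˈtizəd]

/ɡ/ (word-initial): no rule targets it → [ɡ].
Rule 1 applies to /e/ (between /ɡ/ and /ɡ/: in an unstressed syllable) → [ə].
/ɡ/ (between /e/ and /i/): no rule targets it → [ɡ].
/i/ (between /ɡ/ and /ʃ/): in an unstressed syllable, so rule 1 applies → [ə].
/ʃ/ (between /i/ and /f/) fails the environment for rule 3, so it stays [ʃ].
/f/ (between /ʃ/ and /o/) is in the target of rule 3 but the environment (between two vowels) is not met → [f].
/o/ (between /f/ and /t/) occurs in an unstressed syllable → [ə] by rule 1.
/t/ — between /o/ and /i/; rule 2 does not apply here → [t].
/i/ — between /t/ and /s/; rule 1 does not apply here → [i].
/s/ meets the environment for rule 3 (between two vowels) → [z].
/e/ (between /s/ and /d/): in an unstressed syllable, so rule 1 applies → [ə].
/d/ (word-final) is unaffected → [d].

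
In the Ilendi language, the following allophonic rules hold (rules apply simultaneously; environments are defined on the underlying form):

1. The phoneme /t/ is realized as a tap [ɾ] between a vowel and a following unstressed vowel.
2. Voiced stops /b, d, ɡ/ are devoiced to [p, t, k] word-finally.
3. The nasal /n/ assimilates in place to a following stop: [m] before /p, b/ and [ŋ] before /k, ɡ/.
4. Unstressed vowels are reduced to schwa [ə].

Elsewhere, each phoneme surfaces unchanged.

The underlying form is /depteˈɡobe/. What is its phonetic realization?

/d/ (word-initial): rule 2 targets it, but not word-finally → unchanged [d].
/e/ (between /d/ and /p/) occurs in an unstressed syllable → [ə] by rule 4.
/p/ (between /e/ and /t/) is unaffected → [p].
/t/ (between /p/ and /e/): rule 1 targets it, but not between a vowel and a following unstressed vowel → unchanged [t].
Rule 4 applies to /e/ (between /t/ and /ɡ/: in an unstressed syllable) → [ə].
/ɡ/ (between /e/ and /o/) is in the target of rule 2 but the environment (word-finally) is not met → [ɡ].
/o/ — between /ɡ/ and /b/; rule 4 does not apply here → [o].
/b/ (between /o/ and /e/) fails the environment for rule 2, so it stays [b].
/e/ — word-final, in an unstressed syllable — surfaces as [ə] (rule 4).

[dəptəˈɡobə]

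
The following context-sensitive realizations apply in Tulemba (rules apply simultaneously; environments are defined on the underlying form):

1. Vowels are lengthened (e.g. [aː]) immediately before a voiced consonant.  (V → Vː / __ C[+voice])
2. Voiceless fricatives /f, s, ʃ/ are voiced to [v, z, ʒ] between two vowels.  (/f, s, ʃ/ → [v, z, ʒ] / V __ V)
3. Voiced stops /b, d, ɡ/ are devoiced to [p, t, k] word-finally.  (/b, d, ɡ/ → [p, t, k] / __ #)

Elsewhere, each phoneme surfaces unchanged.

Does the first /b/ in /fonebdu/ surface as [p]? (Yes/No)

/b/ (between /e/ and /d/) fails the environment for rule 3, so it stays [b].
The actual realization is [b], not [p].

No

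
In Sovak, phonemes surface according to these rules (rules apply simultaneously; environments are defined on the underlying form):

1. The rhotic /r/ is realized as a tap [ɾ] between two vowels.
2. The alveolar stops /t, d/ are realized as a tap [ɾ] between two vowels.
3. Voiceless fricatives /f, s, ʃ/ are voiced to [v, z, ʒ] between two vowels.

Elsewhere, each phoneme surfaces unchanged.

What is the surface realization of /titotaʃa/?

/t/ (word-initial) is in the target of rule 2 but the environment (between two vowels) is not met → [t].
/i/ (between /t/ and /t/): no rule targets it → [i].
/t/ meets the environment for rule 2 (between two vowels) → [ɾ].
/o/ (between /t/ and /t/): no rule targets it → [o].
/t/ meets the environment for rule 2 (between two vowels) → [ɾ].
/a/ (between /t/ and /ʃ/) is unaffected → [a].
/ʃ/ — between /a/ and /a/, between two vowels — surfaces as [ʒ] (rule 3).
/a/ (word-final) is unaffected → [a].

[tiɾoɾaʒa]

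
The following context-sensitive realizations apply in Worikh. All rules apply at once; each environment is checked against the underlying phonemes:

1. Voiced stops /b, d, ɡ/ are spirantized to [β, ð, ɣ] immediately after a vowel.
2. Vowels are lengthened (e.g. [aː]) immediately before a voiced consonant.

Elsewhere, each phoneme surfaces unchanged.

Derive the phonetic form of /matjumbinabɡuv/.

/m/ — not in any rule's target class → [m].
/a/ (between /m/ and /t/): rule 2 targets it, but not before a voiced consonant → unchanged [a].
/t/ (between /a/ and /j/) is unaffected → [t].
/j/ (between /t/ and /u/): no rule targets it → [j].
/u/ — between /j/ and /m/, before a voiced consonant — surfaces as [uː] (rule 2).
/m/ — not in any rule's target class → [m].
/b/ — between /m/ and /i/; rule 1 does not apply here → [b].
/i/ — between /b/ and /n/, before a voiced consonant — surfaces as [iː] (rule 2).
/n/ — not in any rule's target class → [n].
Rule 2 applies to /a/ (between /n/ and /b/: before a voiced consonant) → [aː].
/b/ (between /a/ and /ɡ/) occurs immediately after a vowel → [β] by rule 1.
/ɡ/ (between /b/ and /u/): rule 1 targets it, but not immediately after a vowel → unchanged [ɡ].
/u/ meets the environment for rule 2 (before a voiced consonant) → [uː].
/v/ stays [v].

[matjuːmbiːnaːβɡuːv]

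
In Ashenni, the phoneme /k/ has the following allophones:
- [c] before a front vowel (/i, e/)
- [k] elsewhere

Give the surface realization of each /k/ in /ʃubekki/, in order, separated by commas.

Occurrence 1 (position 5): no conditioning environment matches → elsewhere allophone [k].
Occurrence 2 (position 6): before a front vowel → [c].

[k], [c]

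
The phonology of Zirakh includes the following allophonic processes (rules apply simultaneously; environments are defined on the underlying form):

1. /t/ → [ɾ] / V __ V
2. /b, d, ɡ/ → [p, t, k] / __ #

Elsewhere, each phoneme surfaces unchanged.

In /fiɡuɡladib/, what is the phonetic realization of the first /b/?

/b/ meets the environment for rule 2 (word-finally) → [p].

[p]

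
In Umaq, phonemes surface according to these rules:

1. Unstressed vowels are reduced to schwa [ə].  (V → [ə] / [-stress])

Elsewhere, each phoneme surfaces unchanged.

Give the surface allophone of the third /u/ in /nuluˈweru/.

[ə]

/u/ meets the environment for rule 1 (in an unstressed syllable) → [ə].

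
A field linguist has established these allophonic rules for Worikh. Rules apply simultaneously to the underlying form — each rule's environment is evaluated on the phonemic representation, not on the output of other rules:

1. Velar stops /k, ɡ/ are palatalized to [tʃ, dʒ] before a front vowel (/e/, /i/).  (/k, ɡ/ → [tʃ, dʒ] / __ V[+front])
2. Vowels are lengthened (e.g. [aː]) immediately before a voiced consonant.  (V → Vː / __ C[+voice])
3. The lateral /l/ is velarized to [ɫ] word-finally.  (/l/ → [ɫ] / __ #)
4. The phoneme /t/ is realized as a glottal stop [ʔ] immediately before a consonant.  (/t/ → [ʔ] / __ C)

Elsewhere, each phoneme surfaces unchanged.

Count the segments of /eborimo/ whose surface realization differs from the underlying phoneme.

Segments that undergo a rule: /e/ → [eː] (rule 2); /o/ → [oː] (rule 2); /i/ → [iː] (rule 2).
All other segments surface unchanged.

3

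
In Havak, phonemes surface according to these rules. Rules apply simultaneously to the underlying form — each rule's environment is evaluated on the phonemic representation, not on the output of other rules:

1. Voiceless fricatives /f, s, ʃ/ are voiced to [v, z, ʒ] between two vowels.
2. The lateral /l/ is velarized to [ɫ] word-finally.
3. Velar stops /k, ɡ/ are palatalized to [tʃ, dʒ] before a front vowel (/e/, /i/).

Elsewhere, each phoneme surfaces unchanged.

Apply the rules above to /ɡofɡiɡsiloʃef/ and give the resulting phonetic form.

[ɡofdʒiɡsiloʒef]

/ɡ/ (word-initial) fails the environment for rule 3, so it stays [ɡ].
/o/ (between /ɡ/ and /f/) is unaffected → [o].
/f/ — between /o/ and /ɡ/; rule 1 does not apply here → [f].
Rule 3 applies to /ɡ/ (between /f/ and /i/: before a front vowel) → [dʒ].
/i/ (between /ɡ/ and /ɡ/) is unaffected → [i].
/ɡ/ (between /i/ and /s/) is in the target of rule 3 but the environment (before a front vowel) is not met → [ɡ].
/s/ (between /ɡ/ and /i/) is in the target of rule 1 but the environment (between two vowels) is not met → [s].
/i/ stays [i].
/l/ — between /i/ and /o/; rule 2 does not apply here → [l].
/o/ (between /l/ and /ʃ/): no rule targets it → [o].
/ʃ/ (between /o/ and /e/): between two vowels, so rule 1 applies → [ʒ].
/e/ (between /ʃ/ and /f/): no rule targets it → [e].
/f/ (word-final) is in the target of rule 1 but the environment (between two vowels) is not met → [f].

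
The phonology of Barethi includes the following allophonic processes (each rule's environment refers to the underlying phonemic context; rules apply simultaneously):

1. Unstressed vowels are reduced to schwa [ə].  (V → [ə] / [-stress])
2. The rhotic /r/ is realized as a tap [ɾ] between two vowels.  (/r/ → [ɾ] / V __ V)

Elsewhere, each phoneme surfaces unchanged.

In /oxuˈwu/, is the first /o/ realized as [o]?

No

/o/ meets the environment for rule 1 (in an unstressed syllable) → [ə].
The actual realization is [ə], not [o].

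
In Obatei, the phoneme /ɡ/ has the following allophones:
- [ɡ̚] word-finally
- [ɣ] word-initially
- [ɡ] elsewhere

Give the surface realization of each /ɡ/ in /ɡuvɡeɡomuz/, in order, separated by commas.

[ɣ], [ɡ], [ɡ]

Occurrence 1 (position 1): word-initially → [ɣ].
Occurrence 2 (position 4): no conditioning environment matches → elsewhere allophone [ɡ].
Occurrence 3 (position 6): no conditioning environment matches → elsewhere allophone [ɡ].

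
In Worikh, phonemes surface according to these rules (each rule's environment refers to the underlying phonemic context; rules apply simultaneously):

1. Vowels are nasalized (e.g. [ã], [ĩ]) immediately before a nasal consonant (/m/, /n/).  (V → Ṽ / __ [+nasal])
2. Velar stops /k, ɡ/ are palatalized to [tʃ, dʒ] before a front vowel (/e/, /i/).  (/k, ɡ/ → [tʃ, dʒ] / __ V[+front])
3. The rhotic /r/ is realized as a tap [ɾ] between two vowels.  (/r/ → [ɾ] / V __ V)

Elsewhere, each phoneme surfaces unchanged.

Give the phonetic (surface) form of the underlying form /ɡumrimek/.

[ɡũmrĩmek]

/ɡ/ (word-initial): rule 2 targets it, but not before a front vowel → unchanged [ɡ].
Rule 1 applies to /u/ (between /ɡ/ and /m/: before a nasal consonant) → [ũ].
/r/ (between /m/ and /i/) is in the target of rule 3 but the environment (between two vowels) is not met → [r].
Rule 1 applies to /i/ (between /r/ and /m/: before a nasal consonant) → [ĩ].
/e/ (between /m/ and /k/): rule 1 targets it, but not before a nasal consonant → unchanged [e].
/k/ (word-final) is in the target of rule 2 but the environment (before a front vowel) is not met → [k].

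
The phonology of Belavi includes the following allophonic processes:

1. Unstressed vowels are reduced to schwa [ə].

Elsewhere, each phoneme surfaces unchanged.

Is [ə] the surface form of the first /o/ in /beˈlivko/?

Yes

/o/ (word-final): in an unstressed syllable, so rule 1 applies → [ə].
The actual realization is [ə], which matches [ə].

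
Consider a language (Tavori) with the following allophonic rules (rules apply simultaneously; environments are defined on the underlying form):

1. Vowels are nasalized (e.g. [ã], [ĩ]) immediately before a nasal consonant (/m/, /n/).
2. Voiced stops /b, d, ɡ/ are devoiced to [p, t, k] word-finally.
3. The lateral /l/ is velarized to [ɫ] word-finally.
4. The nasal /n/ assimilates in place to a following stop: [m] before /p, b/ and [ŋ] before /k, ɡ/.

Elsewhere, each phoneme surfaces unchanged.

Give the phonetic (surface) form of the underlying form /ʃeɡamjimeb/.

[ʃeɡãmjĩmep]

/e/ (between /ʃ/ and /ɡ/) fails the environment for rule 1, so it stays [e].
/ɡ/ (between /e/ and /a/) is in the target of rule 2 but the environment (word-finally) is not met → [ɡ].
/a/ meets the environment for rule 1 (before a nasal consonant) → [ã].
/i/ (between /j/ and /m/) occurs before a nasal consonant → [ĩ] by rule 1.
/e/ (between /m/ and /b/): rule 1 targets it, but not before a nasal consonant → unchanged [e].
/b/ (word-final) occurs word-finally → [p] by rule 2.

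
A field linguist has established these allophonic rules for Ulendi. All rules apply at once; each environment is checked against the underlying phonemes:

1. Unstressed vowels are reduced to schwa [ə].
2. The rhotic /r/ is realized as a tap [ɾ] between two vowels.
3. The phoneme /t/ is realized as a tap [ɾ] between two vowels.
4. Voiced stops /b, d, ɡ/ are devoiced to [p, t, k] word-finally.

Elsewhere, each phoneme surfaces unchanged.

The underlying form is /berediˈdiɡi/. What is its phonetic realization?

/b/ (word-initial) is in the target of rule 4 but the environment (word-finally) is not met → [b].
/e/ meets the environment for rule 1 (in an unstressed syllable) → [ə].
Rule 2 applies to /r/ (between /e/ and /e/: between two vowels) → [ɾ].
/e/ — between /r/ and /d/, in an unstressed syllable — surfaces as [ə] (rule 1).
/d/ (between /e/ and /i/) fails the environment for rule 4, so it stays [d].
/i/ meets the environment for rule 1 (in an unstressed syllable) → [ə].
/d/ (between /i/ and /i/) is in the target of rule 4 but the environment (word-finally) is not met → [d].
/i/ (between /d/ and /ɡ/) is in the target of rule 1 but the environment (in an unstressed syllable) is not met → [i].
/ɡ/ — between /i/ and /i/; rule 4 does not apply here → [ɡ].
/i/ (word-final): in an unstressed syllable, so rule 1 applies → [ə].

[bəɾədəˈdiɡə]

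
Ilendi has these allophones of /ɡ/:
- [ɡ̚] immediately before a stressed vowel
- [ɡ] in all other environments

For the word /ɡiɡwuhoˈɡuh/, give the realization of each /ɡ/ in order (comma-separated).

Occurrence 1 (position 1): no conditioning environment matches → elsewhere allophone [ɡ].
Occurrence 2 (position 3): no conditioning environment matches → elsewhere allophone [ɡ].
Occurrence 3 (position 8): immediately before a stressed vowel → [ɡ̚].

[ɡ], [ɡ], [ɡ̚]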